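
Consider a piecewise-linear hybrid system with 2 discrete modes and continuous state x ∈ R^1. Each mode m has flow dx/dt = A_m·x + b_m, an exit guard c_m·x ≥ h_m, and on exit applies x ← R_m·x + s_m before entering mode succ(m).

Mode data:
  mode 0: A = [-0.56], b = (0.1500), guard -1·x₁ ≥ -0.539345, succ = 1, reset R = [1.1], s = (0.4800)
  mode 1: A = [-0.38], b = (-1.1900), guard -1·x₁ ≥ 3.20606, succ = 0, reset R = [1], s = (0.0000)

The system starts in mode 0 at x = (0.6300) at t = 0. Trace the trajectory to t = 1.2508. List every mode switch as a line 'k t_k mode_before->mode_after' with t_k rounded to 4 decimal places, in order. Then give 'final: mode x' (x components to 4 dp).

1 0.5145 0->1
final: 1 0.0470

Mode 0: guard c·x = -0.5393 hit at Δt = 0.5145 (t = 0.5145), x⁻ = (0.5393) → reset → x⁺ = (1.0733), jump to mode 1
Mode 1: flow for 0.7363 to horizon, guard not reached → x = (0.0470)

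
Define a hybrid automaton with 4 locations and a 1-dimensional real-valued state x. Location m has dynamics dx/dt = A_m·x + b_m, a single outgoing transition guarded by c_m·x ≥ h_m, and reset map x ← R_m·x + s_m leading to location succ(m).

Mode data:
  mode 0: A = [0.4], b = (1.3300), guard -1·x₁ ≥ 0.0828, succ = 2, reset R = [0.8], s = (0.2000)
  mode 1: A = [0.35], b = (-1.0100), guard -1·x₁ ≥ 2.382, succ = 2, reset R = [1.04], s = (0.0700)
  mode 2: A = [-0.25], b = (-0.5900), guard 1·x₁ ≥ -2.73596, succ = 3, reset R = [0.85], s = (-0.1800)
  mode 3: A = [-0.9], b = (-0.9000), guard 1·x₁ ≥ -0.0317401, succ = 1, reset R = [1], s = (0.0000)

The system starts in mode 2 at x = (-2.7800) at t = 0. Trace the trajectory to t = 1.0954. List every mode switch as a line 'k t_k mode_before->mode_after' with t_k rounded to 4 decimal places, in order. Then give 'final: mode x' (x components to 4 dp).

Mode 2: guard c·x = -2.7360 hit at Δt = 0.4431 (t = 0.4431), x⁻ = (-2.7360) → reset → x⁺ = (-2.5056), jump to mode 3
Mode 3: flow for 0.6523 to horizon, guard not reached → x = (-1.8370)

1 0.4431 2->3
final: 3 -1.8370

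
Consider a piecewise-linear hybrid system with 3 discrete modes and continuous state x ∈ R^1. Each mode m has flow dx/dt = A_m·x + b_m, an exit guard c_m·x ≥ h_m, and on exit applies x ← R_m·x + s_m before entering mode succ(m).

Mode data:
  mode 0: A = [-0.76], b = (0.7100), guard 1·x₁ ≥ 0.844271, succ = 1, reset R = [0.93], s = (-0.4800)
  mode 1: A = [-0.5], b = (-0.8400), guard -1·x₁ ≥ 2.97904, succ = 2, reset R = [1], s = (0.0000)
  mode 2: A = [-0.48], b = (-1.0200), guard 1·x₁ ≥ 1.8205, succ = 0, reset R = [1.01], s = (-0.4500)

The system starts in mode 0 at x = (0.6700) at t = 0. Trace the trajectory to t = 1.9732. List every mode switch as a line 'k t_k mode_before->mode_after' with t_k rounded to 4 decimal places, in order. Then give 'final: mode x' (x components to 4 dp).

1 1.4179 0->1
final: 1 -0.1761

Mode 0: guard c·x = 0.8443 hit at Δt = 1.4179 (t = 1.4179), x⁻ = (0.8443) → reset → x⁺ = (0.3052), jump to mode 1
Mode 1: flow for 0.5553 to horizon, guard not reached → x = (-0.1761)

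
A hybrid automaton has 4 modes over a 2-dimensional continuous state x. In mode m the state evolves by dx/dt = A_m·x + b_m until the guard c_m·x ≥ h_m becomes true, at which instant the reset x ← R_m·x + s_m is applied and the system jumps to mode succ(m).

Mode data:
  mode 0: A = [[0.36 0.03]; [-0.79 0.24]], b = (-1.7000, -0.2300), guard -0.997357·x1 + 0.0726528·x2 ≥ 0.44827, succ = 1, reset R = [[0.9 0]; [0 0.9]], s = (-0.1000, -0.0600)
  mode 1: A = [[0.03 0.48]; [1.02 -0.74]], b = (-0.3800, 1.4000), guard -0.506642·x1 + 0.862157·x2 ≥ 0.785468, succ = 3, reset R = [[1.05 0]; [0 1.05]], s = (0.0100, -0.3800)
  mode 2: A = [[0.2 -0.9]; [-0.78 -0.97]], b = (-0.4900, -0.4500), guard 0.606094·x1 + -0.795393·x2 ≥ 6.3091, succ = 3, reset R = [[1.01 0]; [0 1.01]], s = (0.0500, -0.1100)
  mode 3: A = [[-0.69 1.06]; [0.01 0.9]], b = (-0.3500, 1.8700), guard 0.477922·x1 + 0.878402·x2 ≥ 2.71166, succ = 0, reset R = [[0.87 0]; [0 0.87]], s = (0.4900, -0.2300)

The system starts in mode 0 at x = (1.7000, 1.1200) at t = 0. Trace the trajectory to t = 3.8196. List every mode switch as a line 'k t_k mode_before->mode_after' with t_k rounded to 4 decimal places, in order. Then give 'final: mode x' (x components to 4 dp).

1 1.5048 0->1
2 2.3967 1->3
3 3.2999 3->0
final: 0 0.0676 2.2401

Mode 0: guard c·x = 0.4483 hit at Δt = 1.5048 (t = 1.5048), x⁻ = (-0.4453, 0.0566) → reset → x⁺ = (-0.5008, -0.0091), jump to mode 1
Mode 1: guard c·x = 0.7855 hit at Δt = 0.8919 (t = 2.3967), x⁻ = (-0.7376, 0.4776) → reset → x⁺ = (-0.7645, 0.1215), jump to mode 3
Mode 3: guard c·x = 2.7117 hit at Δt = 0.9032 (t = 3.2999), x⁻ = (0.3909, 2.8743) → reset → x⁺ = (0.8301, 2.2707), jump to mode 0
Mode 0: flow for 0.5197 to horizon, guard not reached → x = (0.0676, 2.2401)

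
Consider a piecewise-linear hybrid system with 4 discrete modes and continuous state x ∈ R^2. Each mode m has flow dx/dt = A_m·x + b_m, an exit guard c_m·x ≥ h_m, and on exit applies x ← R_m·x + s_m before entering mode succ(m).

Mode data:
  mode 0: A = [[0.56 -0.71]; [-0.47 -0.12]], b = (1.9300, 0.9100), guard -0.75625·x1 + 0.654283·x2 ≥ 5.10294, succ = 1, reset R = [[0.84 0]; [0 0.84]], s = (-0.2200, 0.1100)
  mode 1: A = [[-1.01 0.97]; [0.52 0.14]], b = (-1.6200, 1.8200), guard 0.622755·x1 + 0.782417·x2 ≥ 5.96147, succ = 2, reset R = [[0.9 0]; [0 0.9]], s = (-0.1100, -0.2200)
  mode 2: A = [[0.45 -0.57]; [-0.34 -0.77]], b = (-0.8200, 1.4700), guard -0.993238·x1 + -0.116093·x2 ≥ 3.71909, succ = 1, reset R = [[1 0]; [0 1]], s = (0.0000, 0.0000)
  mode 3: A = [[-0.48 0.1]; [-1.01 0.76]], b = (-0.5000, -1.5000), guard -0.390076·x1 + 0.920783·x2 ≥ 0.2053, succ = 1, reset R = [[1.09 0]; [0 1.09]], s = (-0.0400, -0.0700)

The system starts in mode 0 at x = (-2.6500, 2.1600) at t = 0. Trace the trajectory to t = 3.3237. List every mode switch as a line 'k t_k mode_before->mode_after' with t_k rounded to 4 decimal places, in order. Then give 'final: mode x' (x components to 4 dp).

Mode 0: guard c·x = 5.1029 hit at Δt = 0.6244 (t = 0.6244), x⁻ = (-3.7724, 3.4389) → reset → x⁺ = (-3.3888, 2.9987), jump to mode 1
Mode 1: guard c·x = 5.9615 hit at Δt = 1.5918 (t = 2.2162), x⁻ = (1.6482, 6.3075) → reset → x⁺ = (1.3733, 5.4567), jump to mode 2
Mode 2: flow for 1.1075 to horizon, guard not reached → x = (-2.4870, 3.6143)

1 0.6244 0->1
2 2.2162 1->2
final: 2 -2.4870 3.6143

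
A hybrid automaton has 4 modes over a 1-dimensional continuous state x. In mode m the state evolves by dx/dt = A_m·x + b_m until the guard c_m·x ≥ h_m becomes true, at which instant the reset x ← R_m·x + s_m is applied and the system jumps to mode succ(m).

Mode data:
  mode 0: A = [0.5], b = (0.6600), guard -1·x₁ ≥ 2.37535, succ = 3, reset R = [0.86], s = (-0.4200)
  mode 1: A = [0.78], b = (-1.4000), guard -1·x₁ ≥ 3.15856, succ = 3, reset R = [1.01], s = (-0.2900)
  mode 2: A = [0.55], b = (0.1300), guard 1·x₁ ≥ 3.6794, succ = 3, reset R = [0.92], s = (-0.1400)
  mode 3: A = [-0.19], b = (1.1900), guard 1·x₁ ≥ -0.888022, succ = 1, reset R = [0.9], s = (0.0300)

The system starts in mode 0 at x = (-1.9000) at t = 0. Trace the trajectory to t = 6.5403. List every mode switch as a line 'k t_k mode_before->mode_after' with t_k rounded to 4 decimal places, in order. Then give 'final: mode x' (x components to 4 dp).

Mode 0: guard c·x = 2.3754 hit at Δt = 1.1972 (t = 1.1972), x⁻ = (-2.3754) → reset → x⁺ = (-2.4628), jump to mode 3
Mode 3: guard c·x = -0.8880 hit at Δt = 1.0475 (t = 2.2447), x⁻ = (-0.8880) → reset → x⁺ = (-0.7692), jump to mode 1
Mode 1: guard c·x = 3.1586 hit at Δt = 0.8442 (t = 3.0889), x⁻ = (-3.1586) → reset → x⁺ = (-3.4801), jump to mode 3
Mode 3: guard c·x = -0.8880 hit at Δt = 1.6279 (t = 4.7168), x⁻ = (-0.8880) → reset → x⁺ = (-0.7692), jump to mode 1
Mode 1: guard c·x = 3.1586 hit at Δt = 0.8442 (t = 5.5610), x⁻ = (-3.1586) → reset → x⁺ = (-3.4801), jump to mode 3
Mode 3: flow for 0.9793 to horizon, guard not reached → x = (-1.8259)

1 1.1972 0->3
2 2.2447 3->1
3 3.0889 1->3
4 4.7168 3->1
5 5.5610 1->3
final: 3 -1.8259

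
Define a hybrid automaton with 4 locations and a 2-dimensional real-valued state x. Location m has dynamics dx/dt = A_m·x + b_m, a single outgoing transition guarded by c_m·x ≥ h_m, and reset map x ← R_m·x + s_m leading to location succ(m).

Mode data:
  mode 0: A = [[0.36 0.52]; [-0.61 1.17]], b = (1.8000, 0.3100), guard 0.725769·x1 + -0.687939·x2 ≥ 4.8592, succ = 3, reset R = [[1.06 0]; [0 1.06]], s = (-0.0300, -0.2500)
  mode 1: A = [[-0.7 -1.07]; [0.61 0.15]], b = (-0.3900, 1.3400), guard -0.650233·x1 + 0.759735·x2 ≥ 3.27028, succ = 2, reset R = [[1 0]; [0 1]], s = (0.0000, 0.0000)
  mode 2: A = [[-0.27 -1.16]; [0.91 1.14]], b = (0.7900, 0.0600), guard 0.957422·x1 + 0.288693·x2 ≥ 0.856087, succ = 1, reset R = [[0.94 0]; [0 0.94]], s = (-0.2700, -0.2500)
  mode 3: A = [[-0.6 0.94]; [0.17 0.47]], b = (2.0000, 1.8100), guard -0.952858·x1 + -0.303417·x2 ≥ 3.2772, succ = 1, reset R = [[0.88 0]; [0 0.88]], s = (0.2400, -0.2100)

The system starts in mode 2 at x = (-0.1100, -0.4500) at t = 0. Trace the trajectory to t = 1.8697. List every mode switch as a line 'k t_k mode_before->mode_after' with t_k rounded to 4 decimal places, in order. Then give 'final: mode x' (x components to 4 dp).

Mode 2: guard c·x = 0.8561 hit at Δt = 0.8827 (t = 0.8827), x⁻ = (1.0735, -0.5948) → reset → x⁺ = (0.7391, -0.8091), jump to mode 1
Mode 1: flow for 0.9870 to horizon, guard not reached → x = (0.0114, 0.8016)

1 0.8827 2->1
final: 1 0.0114 0.8016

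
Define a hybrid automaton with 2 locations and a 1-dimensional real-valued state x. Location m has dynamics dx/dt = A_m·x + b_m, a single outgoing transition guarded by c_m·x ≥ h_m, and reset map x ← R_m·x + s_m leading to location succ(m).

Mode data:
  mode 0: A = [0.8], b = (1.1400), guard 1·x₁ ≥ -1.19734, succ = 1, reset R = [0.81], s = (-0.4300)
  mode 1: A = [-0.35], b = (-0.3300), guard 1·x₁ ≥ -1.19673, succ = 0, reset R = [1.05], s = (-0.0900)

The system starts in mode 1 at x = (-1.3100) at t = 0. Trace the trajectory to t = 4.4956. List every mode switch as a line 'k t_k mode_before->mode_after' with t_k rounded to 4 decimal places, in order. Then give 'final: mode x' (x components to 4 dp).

1 1.0540 1->0
2 2.3861 0->1
3 4.0656 1->0
final: 0 -1.3144

Mode 1: guard c·x = -1.1967 hit at Δt = 1.0540 (t = 1.0540), x⁻ = (-1.1967) → reset → x⁺ = (-1.3466), jump to mode 0
Mode 0: guard c·x = -1.1973 hit at Δt = 1.3320 (t = 2.3861), x⁻ = (-1.1973) → reset → x⁺ = (-1.3998), jump to mode 1
Mode 1: guard c·x = -1.1967 hit at Δt = 1.6795 (t = 4.0656), x⁻ = (-1.1967) → reset → x⁺ = (-1.3466), jump to mode 0
Mode 0: flow for 0.4300 to horizon, guard not reached → x = (-1.3144)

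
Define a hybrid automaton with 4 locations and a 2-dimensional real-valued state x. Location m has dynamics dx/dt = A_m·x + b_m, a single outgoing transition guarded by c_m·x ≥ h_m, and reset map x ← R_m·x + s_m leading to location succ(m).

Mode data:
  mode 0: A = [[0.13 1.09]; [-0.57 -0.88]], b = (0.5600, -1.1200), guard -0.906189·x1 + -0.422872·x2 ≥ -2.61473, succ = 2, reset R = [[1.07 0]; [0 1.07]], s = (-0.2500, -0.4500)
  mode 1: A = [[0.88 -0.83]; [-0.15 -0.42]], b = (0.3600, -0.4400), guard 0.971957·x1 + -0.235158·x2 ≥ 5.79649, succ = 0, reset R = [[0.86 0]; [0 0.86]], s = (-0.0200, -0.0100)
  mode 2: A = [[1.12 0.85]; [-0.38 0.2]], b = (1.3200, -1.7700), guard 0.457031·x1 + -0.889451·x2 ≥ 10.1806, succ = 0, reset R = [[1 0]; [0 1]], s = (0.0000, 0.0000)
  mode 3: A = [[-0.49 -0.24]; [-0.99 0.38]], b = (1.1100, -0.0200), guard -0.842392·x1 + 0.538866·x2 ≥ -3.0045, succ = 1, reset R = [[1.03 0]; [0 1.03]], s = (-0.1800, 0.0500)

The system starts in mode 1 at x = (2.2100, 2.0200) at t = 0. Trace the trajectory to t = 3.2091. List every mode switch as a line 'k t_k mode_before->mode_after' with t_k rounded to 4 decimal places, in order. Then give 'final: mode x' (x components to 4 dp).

1 1.4313 1->0
2 2.6459 0->2
final: 2 5.9699 -6.2252

Mode 1: guard c·x = 5.7965 hit at Δt = 1.4313 (t = 1.4313), x⁻ = (5.9726, 0.0368) → reset → x⁺ = (5.1165, 0.0216), jump to mode 0
Mode 0: guard c·x = -2.6147 hit at Δt = 1.2146 (t = 2.6459), x⁻ = (4.2504, -2.9251) → reset → x⁺ = (4.2979, -3.5798), jump to mode 2
Mode 2: flow for 0.5632 to horizon, guard not reached → x = (5.9699, -6.2252)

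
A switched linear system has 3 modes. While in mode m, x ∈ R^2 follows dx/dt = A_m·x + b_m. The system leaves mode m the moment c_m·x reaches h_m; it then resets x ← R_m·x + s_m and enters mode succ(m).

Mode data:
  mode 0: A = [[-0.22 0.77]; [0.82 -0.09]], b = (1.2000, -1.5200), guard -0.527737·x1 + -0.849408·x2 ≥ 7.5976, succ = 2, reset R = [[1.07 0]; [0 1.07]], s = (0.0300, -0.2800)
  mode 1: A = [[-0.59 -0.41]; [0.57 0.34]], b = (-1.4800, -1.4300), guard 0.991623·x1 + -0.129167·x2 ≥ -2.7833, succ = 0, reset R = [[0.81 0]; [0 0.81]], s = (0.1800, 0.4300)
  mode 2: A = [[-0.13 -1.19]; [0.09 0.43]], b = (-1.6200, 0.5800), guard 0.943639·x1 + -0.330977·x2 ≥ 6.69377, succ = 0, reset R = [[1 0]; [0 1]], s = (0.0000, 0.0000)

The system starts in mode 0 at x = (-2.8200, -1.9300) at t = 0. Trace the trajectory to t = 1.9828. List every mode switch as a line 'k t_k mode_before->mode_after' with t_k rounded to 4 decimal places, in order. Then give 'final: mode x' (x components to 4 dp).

Mode 0: guard c·x = 7.5976 hit at Δt = 1.1555 (t = 1.1555), x⁻ = (-4.2194, -6.3230) → reset → x⁺ = (-4.4848, -7.0457), jump to mode 2
Mode 2: flow for 0.8273 to horizon, guard not reached → x = (2.4619, -9.6015)

1 1.1555 0->2
final: 2 2.4619 -9.6015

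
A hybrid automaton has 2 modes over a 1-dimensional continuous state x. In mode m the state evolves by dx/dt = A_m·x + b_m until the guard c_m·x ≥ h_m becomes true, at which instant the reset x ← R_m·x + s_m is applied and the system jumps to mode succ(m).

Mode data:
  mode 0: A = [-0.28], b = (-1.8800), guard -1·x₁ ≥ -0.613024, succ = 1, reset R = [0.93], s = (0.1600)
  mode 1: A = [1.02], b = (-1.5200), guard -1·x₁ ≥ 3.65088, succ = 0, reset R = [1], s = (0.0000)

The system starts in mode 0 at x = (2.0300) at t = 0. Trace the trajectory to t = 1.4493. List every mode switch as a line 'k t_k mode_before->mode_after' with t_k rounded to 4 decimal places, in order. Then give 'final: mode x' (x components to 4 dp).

Mode 0: guard c·x = -0.6130 hit at Δt = 0.6314 (t = 0.6314), x⁻ = (0.6130) → reset → x⁺ = (0.7301), jump to mode 1
Mode 1: flow for 0.8179 to horizon, guard not reached → x = (-0.2604)

1 0.6314 0->1
final: 1 -0.2604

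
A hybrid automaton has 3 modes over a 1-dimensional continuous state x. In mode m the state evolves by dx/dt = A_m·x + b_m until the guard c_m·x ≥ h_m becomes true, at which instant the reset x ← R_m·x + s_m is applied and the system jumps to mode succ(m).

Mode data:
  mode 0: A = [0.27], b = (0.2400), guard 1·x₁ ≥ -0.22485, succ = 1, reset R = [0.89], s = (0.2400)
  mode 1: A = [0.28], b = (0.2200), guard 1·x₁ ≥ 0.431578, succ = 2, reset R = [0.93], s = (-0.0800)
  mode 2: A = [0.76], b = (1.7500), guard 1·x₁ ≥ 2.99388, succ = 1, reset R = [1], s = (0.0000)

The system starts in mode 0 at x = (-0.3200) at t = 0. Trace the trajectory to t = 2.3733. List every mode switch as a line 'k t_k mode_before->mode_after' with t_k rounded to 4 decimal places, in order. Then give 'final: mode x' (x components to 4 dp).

1 0.5728 0->1
2 1.9595 1->2
final: 2 1.2911

Mode 0: guard c·x = -0.2248 hit at Δt = 0.5728 (t = 0.5728), x⁻ = (-0.2249) → reset → x⁺ = (0.0399), jump to mode 1
Mode 1: guard c·x = 0.4316 hit at Δt = 1.3867 (t = 1.9595), x⁻ = (0.4316) → reset → x⁺ = (0.3214), jump to mode 2
Mode 2: flow for 0.4138 to horizon, guard not reached → x = (1.2911)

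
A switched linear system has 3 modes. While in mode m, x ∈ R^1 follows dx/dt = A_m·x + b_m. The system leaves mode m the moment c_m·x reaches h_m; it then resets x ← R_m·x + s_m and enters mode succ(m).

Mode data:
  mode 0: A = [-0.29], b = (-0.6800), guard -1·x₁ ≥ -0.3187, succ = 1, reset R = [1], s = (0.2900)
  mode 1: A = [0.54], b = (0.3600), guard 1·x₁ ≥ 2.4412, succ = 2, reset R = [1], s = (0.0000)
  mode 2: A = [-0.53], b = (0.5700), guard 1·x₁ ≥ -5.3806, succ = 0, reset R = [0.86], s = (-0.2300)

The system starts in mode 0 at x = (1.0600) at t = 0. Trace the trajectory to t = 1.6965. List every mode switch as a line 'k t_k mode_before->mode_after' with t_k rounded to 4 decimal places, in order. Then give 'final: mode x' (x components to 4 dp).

Mode 0: guard c·x = -0.3187 hit at Δt = 0.8467 (t = 0.8467), x⁻ = (0.3187) → reset → x⁺ = (0.6087), jump to mode 1
Mode 1: flow for 0.8498 to horizon, guard not reached → x = (1.3514)

1 0.8467 0->1
final: 1 1.3514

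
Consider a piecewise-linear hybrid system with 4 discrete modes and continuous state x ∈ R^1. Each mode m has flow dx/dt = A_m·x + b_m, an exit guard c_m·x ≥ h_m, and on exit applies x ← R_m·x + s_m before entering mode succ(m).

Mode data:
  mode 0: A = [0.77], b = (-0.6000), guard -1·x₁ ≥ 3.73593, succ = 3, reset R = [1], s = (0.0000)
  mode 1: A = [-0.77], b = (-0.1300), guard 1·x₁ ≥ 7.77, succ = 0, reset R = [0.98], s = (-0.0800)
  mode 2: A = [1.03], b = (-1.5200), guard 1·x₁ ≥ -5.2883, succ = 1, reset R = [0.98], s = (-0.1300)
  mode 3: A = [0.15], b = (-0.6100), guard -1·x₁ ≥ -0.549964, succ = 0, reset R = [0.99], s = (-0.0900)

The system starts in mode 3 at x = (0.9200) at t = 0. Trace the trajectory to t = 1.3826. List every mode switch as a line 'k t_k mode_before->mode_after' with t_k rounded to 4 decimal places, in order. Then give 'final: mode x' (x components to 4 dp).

Mode 3: guard c·x = -0.5500 hit at Δt = 0.7412 (t = 0.7412), x⁻ = (0.5500) → reset → x⁺ = (0.4545), jump to mode 0
Mode 0: flow for 0.6414 to horizon, guard not reached → x = (0.2471)

1 0.7412 3->0
final: 0 0.2471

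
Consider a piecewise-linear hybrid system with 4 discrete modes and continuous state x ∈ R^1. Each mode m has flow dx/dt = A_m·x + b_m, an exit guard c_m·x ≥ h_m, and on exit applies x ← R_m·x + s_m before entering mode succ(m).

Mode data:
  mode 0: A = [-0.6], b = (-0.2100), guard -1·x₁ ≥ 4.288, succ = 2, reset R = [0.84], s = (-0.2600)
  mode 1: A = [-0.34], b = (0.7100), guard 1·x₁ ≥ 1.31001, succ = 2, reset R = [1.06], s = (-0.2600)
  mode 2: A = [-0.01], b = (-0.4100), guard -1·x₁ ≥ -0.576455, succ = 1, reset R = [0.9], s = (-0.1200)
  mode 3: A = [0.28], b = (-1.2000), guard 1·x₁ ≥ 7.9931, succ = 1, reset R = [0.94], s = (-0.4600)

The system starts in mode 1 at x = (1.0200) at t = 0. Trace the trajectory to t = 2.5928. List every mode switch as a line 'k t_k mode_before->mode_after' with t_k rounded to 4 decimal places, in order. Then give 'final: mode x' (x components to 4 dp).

Mode 1: guard c·x = 1.3100 hit at Δt = 0.9316 (t = 0.9316), x⁻ = (1.3100) → reset → x⁺ = (1.1286), jump to mode 2
Mode 2: guard c·x = -0.5765 hit at Δt = 1.3193 (t = 2.2509), x⁻ = (0.5765) → reset → x⁺ = (0.3988), jump to mode 1
Mode 1: flow for 0.3419 to horizon, guard not reached → x = (0.5842)

1 0.9316 1->2
2 2.2509 2->1
final: 1 0.5842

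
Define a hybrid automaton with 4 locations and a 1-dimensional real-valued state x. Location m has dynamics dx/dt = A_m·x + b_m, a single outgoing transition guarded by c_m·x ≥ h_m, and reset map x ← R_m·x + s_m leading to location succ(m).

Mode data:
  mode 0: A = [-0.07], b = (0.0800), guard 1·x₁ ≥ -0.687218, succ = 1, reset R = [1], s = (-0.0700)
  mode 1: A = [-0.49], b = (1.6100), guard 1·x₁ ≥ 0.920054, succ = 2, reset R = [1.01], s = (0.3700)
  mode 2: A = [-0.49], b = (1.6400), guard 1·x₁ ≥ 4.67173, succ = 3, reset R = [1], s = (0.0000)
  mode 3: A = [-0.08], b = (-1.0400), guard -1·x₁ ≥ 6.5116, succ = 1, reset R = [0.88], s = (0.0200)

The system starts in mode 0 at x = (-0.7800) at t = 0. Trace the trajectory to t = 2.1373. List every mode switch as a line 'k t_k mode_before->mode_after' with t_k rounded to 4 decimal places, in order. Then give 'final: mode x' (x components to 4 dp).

1 0.7065 0->1
2 1.8002 1->2
final: 2 1.6110

Mode 0: guard c·x = -0.6872 hit at Δt = 0.7065 (t = 0.7065), x⁻ = (-0.6872) → reset → x⁺ = (-0.7572), jump to mode 1
Mode 1: guard c·x = 0.9201 hit at Δt = 1.0937 (t = 1.8002), x⁻ = (0.9201) → reset → x⁺ = (1.2993), jump to mode 2
Mode 2: flow for 0.3371 to horizon, guard not reached → x = (1.6110)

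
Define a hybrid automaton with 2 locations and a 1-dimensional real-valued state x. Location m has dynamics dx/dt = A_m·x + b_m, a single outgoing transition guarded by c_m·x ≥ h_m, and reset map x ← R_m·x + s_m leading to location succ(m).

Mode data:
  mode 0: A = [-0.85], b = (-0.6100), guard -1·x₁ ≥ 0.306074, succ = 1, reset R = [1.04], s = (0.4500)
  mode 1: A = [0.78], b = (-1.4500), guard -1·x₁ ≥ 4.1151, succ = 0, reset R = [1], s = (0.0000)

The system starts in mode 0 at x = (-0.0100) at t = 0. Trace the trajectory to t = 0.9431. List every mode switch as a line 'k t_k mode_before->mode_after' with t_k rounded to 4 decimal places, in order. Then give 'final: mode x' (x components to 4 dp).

Mode 0: guard c·x = 0.3061 hit at Δt = 0.6376 (t = 0.6376), x⁻ = (-0.3061) → reset → x⁺ = (0.1317), jump to mode 1
Mode 1: flow for 0.3055 to horizon, guard not reached → x = (-0.3331)

1 0.6376 0->1
final: 1 -0.3331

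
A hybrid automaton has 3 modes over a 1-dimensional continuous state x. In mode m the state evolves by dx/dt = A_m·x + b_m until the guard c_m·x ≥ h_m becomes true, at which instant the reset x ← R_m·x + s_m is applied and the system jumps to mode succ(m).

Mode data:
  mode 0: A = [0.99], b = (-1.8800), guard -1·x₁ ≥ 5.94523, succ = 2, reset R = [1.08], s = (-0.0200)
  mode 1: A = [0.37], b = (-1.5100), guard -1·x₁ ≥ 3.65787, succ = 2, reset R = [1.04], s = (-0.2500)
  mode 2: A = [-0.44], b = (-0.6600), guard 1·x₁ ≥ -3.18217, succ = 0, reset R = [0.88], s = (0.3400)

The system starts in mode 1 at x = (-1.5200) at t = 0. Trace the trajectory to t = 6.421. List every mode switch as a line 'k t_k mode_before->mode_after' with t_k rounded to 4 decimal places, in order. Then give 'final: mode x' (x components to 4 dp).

Mode 1: guard c·x = 3.6579 hit at Δt = 0.8738 (t = 0.8738), x⁻ = (-3.6579) → reset → x⁺ = (-4.0542), jump to mode 2
Mode 2: guard c·x = -3.1822 hit at Δt = 0.9492 (t = 1.8230), x⁻ = (-3.1822) → reset → x⁺ = (-2.4603), jump to mode 0
Mode 0: guard c·x = 5.9452 hit at Δt = 0.5934 (t = 2.4164), x⁻ = (-5.9452) → reset → x⁺ = (-6.4408), jump to mode 2
Mode 2: guard c·x = -3.1822 hit at Δt = 2.4488 (t = 4.8652), x⁻ = (-3.1822) → reset → x⁺ = (-2.4603), jump to mode 0
Mode 0: guard c·x = 5.9452 hit at Δt = 0.5934 (t = 5.4586), x⁻ = (-5.9452) → reset → x⁺ = (-6.4408), jump to mode 2
Mode 2: flow for 0.9624 to horizon, guard not reached → x = (-4.7351)

1 0.8738 1->2
2 1.8230 2->0
3 2.4164 0->2
4 4.8652 2->0
5 5.4586 0->2
final: 2 -4.7351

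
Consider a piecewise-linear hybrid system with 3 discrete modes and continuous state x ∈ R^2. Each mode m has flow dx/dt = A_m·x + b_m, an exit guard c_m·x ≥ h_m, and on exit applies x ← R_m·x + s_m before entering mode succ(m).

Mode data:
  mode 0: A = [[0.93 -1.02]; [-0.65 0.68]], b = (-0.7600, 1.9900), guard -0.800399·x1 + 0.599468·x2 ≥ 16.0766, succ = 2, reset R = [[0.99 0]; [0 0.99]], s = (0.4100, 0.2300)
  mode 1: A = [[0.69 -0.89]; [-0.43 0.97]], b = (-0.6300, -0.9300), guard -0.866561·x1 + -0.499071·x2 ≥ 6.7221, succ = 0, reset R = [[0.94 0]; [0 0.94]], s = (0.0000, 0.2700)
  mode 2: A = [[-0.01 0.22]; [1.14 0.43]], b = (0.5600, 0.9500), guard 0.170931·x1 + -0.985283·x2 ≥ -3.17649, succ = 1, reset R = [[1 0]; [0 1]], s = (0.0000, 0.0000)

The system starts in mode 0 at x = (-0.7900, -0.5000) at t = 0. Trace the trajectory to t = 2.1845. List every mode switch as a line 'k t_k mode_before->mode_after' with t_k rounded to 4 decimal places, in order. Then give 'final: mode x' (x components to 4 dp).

Mode 0: guard c·x = 16.0766 hit at Δt = 1.5431 (t = 1.5431), x⁻ = (-12.6690, 9.9027) → reset → x⁺ = (-12.1323, 10.0336), jump to mode 2
Mode 2: flow for 0.6414 to horizon, guard not reached → x = (-10.6799, 4.3468)

1 1.5431 0->2
final: 2 -10.6799 4.3468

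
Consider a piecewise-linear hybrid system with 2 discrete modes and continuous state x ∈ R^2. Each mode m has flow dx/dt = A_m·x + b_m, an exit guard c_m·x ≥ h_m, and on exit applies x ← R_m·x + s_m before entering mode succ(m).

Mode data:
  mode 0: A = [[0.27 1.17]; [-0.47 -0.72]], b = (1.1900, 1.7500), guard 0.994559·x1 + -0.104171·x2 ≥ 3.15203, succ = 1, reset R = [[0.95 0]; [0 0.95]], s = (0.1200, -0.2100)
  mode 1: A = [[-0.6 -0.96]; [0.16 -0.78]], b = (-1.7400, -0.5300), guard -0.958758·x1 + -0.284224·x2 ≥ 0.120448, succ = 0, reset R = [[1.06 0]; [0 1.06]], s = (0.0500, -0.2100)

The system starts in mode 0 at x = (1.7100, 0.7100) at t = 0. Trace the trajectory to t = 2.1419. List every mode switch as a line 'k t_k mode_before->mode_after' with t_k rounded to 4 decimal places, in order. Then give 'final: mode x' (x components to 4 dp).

Mode 0: guard c·x = 3.1520 hit at Δt = 0.5606 (t = 0.5606), x⁻ = (3.2465, 0.7374) → reset → x⁺ = (3.2042, 0.4906), jump to mode 1
Mode 1: guard c·x = 0.1204 hit at Δt = 1.2168 (t = 1.7774), x⁻ = (-0.0974, -0.0951) → reset → x⁺ = (-0.0533, -0.3108), jump to mode 0
Mode 0: flow for 0.3645 to horizon, guard not reached → x = (0.4008, 0.2981)

1 0.5606 0->1
2 1.7774 1->0
final: 0 0.4008 0.2981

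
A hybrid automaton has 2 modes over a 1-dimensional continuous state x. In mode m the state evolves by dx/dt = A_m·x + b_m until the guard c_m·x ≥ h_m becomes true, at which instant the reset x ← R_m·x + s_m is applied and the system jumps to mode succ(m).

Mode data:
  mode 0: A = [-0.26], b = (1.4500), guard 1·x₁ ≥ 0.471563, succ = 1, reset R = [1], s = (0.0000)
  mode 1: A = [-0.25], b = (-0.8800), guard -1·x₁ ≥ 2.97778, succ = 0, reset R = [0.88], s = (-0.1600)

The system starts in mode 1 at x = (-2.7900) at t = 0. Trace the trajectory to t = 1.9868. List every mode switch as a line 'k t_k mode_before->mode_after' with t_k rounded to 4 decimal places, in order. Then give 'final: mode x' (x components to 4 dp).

1 1.1895 1->0
final: 0 -1.2157

Mode 1: guard c·x = 2.9778 hit at Δt = 1.1895 (t = 1.1895), x⁻ = (-2.9778) → reset → x⁺ = (-2.7804), jump to mode 0
Mode 0: flow for 0.7973 to horizon, guard not reached → x = (-1.2157)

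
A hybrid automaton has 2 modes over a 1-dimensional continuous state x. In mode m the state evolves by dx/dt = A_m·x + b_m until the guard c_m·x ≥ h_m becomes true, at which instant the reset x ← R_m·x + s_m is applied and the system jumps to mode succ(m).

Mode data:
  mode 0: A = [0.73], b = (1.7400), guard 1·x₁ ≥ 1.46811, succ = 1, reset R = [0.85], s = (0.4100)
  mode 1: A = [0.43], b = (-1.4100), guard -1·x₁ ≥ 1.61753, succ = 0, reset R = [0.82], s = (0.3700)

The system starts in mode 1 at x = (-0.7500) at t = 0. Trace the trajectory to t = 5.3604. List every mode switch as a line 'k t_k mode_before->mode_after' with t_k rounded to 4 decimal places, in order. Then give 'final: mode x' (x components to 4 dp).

1 0.4535 1->0
2 1.8135 0->1
3 4.3842 1->0
final: 0 0.5270

Mode 1: guard c·x = 1.6175 hit at Δt = 0.4535 (t = 0.4535), x⁻ = (-1.6175) → reset → x⁺ = (-0.9564), jump to mode 0
Mode 0: guard c·x = 1.4681 hit at Δt = 1.3600 (t = 1.8135), x⁻ = (1.4681) → reset → x⁺ = (1.6579), jump to mode 1
Mode 1: guard c·x = 1.6175 hit at Δt = 2.5707 (t = 4.3842), x⁻ = (-1.6175) → reset → x⁺ = (-0.9564), jump to mode 0
Mode 0: flow for 0.9762 to horizon, guard not reached → x = (0.5270)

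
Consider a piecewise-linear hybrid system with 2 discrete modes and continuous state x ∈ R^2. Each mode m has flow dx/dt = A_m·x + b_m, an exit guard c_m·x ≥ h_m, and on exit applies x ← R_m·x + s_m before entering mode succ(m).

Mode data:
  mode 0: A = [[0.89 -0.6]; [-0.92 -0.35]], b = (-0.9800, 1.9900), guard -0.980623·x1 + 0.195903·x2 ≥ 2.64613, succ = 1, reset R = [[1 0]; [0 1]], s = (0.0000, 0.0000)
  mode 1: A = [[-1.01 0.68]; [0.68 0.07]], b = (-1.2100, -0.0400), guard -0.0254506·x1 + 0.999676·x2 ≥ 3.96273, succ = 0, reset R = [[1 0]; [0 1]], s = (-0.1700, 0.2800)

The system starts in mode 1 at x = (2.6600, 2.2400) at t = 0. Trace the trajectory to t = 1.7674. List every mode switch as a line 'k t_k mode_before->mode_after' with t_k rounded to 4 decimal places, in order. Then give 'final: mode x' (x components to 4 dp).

1 1.2139 1->0
final: 0 -0.2806 4.2619

Mode 1: guard c·x = 3.9627 hit at Δt = 1.2139 (t = 1.2139), x⁻ = (1.5293, 4.0029) → reset → x⁺ = (1.3593, 4.2829), jump to mode 0
Mode 0: flow for 0.5535 to horizon, guard not reached → x = (-0.2806, 4.2619)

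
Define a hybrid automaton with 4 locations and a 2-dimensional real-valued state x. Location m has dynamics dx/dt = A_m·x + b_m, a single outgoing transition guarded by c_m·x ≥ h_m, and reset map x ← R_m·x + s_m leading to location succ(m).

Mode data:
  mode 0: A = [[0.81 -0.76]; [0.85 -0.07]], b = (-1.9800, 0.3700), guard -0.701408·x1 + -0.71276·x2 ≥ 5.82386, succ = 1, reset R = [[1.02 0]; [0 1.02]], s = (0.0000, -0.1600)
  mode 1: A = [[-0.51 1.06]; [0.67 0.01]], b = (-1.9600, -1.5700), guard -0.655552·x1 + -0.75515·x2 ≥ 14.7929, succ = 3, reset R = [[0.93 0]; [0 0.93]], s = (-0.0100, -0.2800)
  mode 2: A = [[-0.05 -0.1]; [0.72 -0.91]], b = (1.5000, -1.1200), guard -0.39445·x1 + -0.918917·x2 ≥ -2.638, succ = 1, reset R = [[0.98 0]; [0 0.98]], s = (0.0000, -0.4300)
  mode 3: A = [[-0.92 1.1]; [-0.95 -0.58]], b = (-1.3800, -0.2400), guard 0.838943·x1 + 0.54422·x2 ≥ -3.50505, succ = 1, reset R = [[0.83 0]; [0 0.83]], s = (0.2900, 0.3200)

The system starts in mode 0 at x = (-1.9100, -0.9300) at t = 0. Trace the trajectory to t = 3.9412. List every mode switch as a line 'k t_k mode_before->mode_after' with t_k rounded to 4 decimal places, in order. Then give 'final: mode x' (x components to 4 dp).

Mode 0: guard c·x = 5.8239 hit at Δt = 0.9442 (t = 0.9442), x⁻ = (-5.0530, -3.1983) → reset → x⁺ = (-5.1541, -3.4223), jump to mode 1
Mode 1: guard c·x = 14.7929 hit at Δt = 1.0534 (t = 1.9976), x⁻ = (-10.5732, -10.4107) → reset → x⁺ = (-9.8431, -9.9619), jump to mode 3
Mode 3: guard c·x = -3.5051 hit at Δt = 1.2591 (t = 3.2567), x⁻ = (-5.4765, 2.0018) → reset → x⁺ = (-4.2555, 1.9815), jump to mode 1
Mode 1: flow for 0.6845 to horizon, guard not reached → x = (-3.8504, -0.8645)

1 0.9442 0->1
2 1.9976 1->3
3 3.2567 3->1
final: 1 -3.8504 -0.8645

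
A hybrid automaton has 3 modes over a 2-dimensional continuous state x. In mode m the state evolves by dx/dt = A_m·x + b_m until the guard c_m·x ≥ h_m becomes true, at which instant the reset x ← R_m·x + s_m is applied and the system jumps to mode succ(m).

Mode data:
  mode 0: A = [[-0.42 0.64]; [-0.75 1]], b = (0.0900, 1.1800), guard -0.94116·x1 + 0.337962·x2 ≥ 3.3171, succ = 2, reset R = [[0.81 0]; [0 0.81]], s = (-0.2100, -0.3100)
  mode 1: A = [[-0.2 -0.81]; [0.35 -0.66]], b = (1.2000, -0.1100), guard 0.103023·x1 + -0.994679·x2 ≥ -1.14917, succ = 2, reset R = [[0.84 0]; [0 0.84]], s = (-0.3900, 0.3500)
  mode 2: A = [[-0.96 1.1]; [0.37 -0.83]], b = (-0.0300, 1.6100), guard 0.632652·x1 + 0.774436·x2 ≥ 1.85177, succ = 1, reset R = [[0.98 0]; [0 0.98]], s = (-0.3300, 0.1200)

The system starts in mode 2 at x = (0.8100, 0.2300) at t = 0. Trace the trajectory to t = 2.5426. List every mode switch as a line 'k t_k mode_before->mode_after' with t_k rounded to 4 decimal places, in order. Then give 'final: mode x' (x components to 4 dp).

Mode 2: guard c·x = 1.8518 hit at Δt = 1.1486 (t = 1.1486), x⁻ = (1.0705, 1.5166) → reset → x⁺ = (0.7191, 1.6062), jump to mode 1
Mode 1: guard c·x = -1.1492 hit at Δt = 0.4768 (t = 1.6254), x⁻ = (0.6824, 1.2260) → reset → x⁺ = (0.1832, 1.3798), jump to mode 2
Mode 2: guard c·x = 1.8518 hit at Δt = 0.5863 (t = 2.2117), x⁻ = (0.8558, 1.6920) → reset → x⁺ = (0.5087, 1.7781), jump to mode 1
Mode 1: flow for 0.3309 to horizon, guard not reached → x = (0.4443, 1.4452)

1 1.1486 2->1
2 1.6254 1->2
3 2.2117 2->1
final: 1 0.4443 1.4452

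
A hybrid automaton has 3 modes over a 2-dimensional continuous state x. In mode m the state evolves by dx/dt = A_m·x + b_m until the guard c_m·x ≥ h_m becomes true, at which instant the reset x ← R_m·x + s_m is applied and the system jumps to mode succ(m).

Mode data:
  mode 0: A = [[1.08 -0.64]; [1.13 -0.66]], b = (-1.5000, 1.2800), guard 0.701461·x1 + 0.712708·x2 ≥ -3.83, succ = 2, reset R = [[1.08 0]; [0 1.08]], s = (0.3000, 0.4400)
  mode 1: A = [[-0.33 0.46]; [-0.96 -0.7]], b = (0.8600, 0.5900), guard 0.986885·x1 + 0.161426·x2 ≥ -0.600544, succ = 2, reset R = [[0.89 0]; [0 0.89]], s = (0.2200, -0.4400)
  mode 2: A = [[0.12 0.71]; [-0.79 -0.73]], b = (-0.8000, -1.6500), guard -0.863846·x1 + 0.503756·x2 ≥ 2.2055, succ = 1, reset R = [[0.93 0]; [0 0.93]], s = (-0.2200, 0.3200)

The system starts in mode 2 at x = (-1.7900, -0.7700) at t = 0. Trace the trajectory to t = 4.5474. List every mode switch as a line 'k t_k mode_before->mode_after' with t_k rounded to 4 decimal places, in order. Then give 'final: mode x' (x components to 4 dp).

1 0.6551 2->1
2 1.6491 1->2
3 3.7676 2->1
final: 1 -1.1358 1.5306

Mode 2: guard c·x = 2.2055 hit at Δt = 0.6551 (t = 0.6551), x⁻ = (-2.7736, -0.3781) → reset → x⁺ = (-2.7995, -0.0316), jump to mode 1
Mode 1: guard c·x = -0.6005 hit at Δt = 0.9940 (t = 1.6491), x⁻ = (-0.8696, 1.5958) → reset → x⁺ = (-0.5539, 0.9803), jump to mode 2
Mode 2: guard c·x = 2.2055 hit at Δt = 2.1185 (t = 3.7676), x⁻ = (-2.6274, -0.1273) → reset → x⁺ = (-2.6635, 0.2016), jump to mode 1
Mode 1: flow for 0.7798 to horizon, guard not reached → x = (-1.1358, 1.5306)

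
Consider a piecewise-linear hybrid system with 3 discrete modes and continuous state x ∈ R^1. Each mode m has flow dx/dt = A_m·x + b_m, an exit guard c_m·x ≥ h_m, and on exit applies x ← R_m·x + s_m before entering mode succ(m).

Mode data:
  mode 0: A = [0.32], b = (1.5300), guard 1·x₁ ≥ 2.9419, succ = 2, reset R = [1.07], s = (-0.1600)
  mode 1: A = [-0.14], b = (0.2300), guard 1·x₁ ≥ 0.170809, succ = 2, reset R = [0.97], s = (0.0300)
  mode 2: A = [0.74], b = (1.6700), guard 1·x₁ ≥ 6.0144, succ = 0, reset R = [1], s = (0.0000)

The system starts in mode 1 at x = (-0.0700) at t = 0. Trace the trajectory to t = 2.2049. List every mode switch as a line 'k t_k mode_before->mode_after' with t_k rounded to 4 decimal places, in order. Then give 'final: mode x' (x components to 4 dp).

Mode 1: guard c·x = 0.1708 hit at Δt = 1.0822 (t = 1.0822), x⁻ = (0.1708) → reset → x⁺ = (0.1957), jump to mode 2
Mode 2: flow for 1.1227 to horizon, guard not reached → x = (3.3720)

1 1.0822 1->2
final: 2 3.3720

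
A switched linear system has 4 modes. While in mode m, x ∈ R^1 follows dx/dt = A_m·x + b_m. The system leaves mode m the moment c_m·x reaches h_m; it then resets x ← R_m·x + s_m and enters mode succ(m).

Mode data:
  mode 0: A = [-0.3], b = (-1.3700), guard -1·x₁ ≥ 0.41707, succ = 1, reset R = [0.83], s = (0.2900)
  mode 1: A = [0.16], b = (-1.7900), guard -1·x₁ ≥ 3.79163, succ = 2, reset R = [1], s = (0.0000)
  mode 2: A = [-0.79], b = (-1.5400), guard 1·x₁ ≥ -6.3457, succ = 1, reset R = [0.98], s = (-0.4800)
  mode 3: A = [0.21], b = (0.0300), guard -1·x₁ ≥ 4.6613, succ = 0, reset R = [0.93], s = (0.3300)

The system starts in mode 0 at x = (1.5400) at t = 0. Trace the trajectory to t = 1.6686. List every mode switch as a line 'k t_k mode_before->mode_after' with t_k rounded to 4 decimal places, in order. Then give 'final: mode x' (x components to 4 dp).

Mode 0: guard c·x = 0.4171 hit at Δt = 1.2879 (t = 1.2879), x⁻ = (-0.4171) → reset → x⁺ = (-0.0562), jump to mode 1
Mode 1: flow for 0.3807 to horizon, guard not reached → x = (-0.7623)

1 1.2879 0->1
final: 1 -0.7623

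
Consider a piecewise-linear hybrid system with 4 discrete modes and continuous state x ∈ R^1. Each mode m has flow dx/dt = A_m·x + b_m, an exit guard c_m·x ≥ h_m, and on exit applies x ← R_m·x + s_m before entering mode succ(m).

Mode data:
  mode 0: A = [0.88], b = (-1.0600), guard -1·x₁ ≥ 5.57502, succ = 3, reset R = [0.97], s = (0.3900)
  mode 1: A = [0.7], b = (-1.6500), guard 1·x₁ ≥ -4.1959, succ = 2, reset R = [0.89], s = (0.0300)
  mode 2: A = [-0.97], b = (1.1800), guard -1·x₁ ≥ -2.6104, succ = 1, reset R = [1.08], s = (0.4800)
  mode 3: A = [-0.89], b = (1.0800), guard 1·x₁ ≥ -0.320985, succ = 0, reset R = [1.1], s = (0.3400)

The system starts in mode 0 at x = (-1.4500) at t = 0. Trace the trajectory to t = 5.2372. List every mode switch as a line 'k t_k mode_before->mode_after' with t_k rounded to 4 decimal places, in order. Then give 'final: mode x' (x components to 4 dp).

1 1.0655 0->3
2 2.6401 3->0
3 4.5912 0->3
final: 3 -2.2932

Mode 0: guard c·x = 5.5750 hit at Δt = 1.0655 (t = 1.0655), x⁻ = (-5.5750) → reset → x⁺ = (-5.0178), jump to mode 3
Mode 3: guard c·x = -0.3210 hit at Δt = 1.5746 (t = 2.6401), x⁻ = (-0.3210) → reset → x⁺ = (-0.0131), jump to mode 0
Mode 0: guard c·x = 5.5750 hit at Δt = 1.9511 (t = 4.5912), x⁻ = (-5.5750) → reset → x⁺ = (-5.0178), jump to mode 3
Mode 3: flow for 0.6460 to horizon, guard not reached → x = (-2.2932)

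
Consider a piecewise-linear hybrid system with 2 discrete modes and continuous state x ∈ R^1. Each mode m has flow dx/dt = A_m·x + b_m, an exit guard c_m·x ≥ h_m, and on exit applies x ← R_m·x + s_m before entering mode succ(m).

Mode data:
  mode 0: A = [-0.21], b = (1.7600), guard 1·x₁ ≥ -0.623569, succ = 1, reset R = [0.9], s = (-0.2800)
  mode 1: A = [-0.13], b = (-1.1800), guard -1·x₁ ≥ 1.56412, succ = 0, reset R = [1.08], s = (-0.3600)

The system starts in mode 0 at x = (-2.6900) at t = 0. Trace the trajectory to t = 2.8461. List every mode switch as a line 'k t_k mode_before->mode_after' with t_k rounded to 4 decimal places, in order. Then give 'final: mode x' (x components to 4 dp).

Mode 0: guard c·x = -0.6236 hit at Δt = 0.9838 (t = 0.9838), x⁻ = (-0.6236) → reset → x⁺ = (-0.8412), jump to mode 1
Mode 1: guard c·x = 1.5641 hit at Δt = 0.7067 (t = 1.6905), x⁻ = (-1.5641) → reset → x⁺ = (-2.0492), jump to mode 0
Mode 0: guard c·x = -0.6236 hit at Δt = 0.6999 (t = 2.3904), x⁻ = (-0.6236) → reset → x⁺ = (-0.8412), jump to mode 1
Mode 1: flow for 0.4557 to horizon, guard not reached → x = (-1.3149)

1 0.9838 0->1
2 1.6905 1->0
3 2.3904 0->1
final: 1 -1.3149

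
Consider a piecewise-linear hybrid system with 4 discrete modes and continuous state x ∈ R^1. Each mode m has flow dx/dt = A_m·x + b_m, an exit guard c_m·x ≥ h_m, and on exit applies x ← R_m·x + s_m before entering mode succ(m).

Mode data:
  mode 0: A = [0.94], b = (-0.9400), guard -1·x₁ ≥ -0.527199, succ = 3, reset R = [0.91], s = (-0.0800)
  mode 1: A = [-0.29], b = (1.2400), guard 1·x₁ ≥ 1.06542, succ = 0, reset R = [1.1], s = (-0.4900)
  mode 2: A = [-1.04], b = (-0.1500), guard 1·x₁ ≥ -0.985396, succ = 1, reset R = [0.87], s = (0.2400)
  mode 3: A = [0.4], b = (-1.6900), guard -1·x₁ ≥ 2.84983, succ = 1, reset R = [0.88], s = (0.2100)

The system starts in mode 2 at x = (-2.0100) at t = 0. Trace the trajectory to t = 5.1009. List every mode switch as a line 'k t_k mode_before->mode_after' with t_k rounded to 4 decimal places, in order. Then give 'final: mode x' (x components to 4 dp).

Mode 2: guard c·x = -0.9854 hit at Δt = 0.7660 (t = 0.7660), x⁻ = (-0.9854) → reset → x⁺ = (-0.6173), jump to mode 1
Mode 1: guard c·x = 1.0654 hit at Δt = 1.4532 (t = 2.2192), x⁻ = (1.0654) → reset → x⁺ = (0.6820), jump to mode 0
Mode 0: guard c·x = -0.5272 hit at Δt = 0.4218 (t = 2.6410), x⁻ = (0.5272) → reset → x⁺ = (0.3998), jump to mode 3
Mode 3: guard c·x = 2.8498 hit at Δt = 1.5373 (t = 4.1783), x⁻ = (-2.8498) → reset → x⁺ = (-2.2979), jump to mode 1
Mode 1: flow for 0.9226 to horizon, guard not reached → x = (-0.7547)

1 0.7660 2->1
2 2.2192 1->0
3 2.6410 0->3
4 4.1783 3->1
final: 1 -0.7547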